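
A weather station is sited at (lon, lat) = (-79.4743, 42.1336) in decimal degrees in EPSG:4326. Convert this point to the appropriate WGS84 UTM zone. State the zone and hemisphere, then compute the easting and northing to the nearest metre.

Zone 17N: E 626092 m, N 4665736 m

Longitude -79.4743° lies in the 6° band [-84°, -78°), giving zone 17; latitude is north of the equator, so 17N.
Zone 17 central meridian λ₀ = 6×17 − 183 = -81°; Δλ = +1.5257°.
Transverse Mercator on WGS84 with k₀ = 0.9996 gives E = 626091.716 m, N = 4665736.247 m.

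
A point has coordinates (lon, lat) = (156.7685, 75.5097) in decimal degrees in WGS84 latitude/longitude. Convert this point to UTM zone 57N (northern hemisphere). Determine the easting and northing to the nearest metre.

E 437687 m, N 8381652 m

Zone 57 central meridian λ₀ = 6×57 − 183 = 159°; Δλ = -2.2315°.
Transverse Mercator on WGS84 with k₀ = 0.9996 gives E = 437686.738 m, N = 8381652.236 m.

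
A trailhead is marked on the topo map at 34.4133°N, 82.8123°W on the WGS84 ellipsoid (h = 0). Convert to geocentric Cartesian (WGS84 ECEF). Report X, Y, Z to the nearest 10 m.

X 659070 m, Y -5226090 m, Z 3584360 m

WGS84: a = 6378137 m, e² = 0.006694380; N(φ) = a/√(1−e²sin²φ) = 6384966.862 m.
X = (N+h)·cosφ·cosλ = 659069.010 m; Y = (N+h)·cosφ·sinλ = -5226090.760 m; Z = (N(1−e²)+h)·sinφ = 3584361.633 m.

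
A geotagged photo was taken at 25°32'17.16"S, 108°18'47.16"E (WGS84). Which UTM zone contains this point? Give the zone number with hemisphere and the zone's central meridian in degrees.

UTM zone = ⌊(λ + 180)/6⌋ + 1; 108.3131° ∈ [108°, 114°) → zone 49.
Hemisphere: S (φ < 0).
Central meridian λ₀ = 6×49 − 183 = 111°.

Zone 49S, central meridian 111°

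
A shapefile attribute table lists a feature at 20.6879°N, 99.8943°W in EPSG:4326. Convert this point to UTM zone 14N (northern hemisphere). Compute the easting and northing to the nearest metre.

E 406862 m, N 2287864 m

Zone 14 central meridian λ₀ = 6×14 − 183 = -99°; Δλ = -0.8943°.
Transverse Mercator on WGS84 with k₀ = 0.9996 gives E = 406861.773 m, N = 2287864.108 m.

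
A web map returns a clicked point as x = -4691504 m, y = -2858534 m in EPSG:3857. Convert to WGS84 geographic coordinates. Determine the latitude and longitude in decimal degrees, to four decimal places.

lat -24.8598°, lon -42.1445°

R = 6378137 m. λ = x/R = -42.14449749°.
φ = 2·arctan(exp(y/R)) − 90° = 2·arctan(0.63879) − 90° = -24.85979989°.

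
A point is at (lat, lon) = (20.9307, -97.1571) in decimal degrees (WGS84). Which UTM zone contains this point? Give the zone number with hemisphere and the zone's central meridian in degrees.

Zone 14N, central meridian -99°

UTM zone = ⌊(λ + 180)/6⌋ + 1; -97.1571° ∈ [-102°, -96°) → zone 14.
Hemisphere: N (φ ≥ 0).
Central meridian λ₀ = 6×14 − 183 = -99°.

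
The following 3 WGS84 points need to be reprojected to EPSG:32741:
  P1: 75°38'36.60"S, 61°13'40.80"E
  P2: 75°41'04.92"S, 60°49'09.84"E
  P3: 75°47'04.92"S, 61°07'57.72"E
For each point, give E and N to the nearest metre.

UTM zone 41S: λ₀ = 63°, k₀ = 0.9996.
P1 (-75.6435°, 61.2280°) → (450961.073, 1603858.774) m.
P2 (-75.6847°, 60.8194°) → (439827.165, 1598886.731) m.
P3 (-75.7847°, 61.1327°) → (448822.043, 1588029.793) m.

P1: E 450961 m, N 1603859 m; P2: E 439827 m, N 1598887 m; P3: E 448822 m, N 1588030 m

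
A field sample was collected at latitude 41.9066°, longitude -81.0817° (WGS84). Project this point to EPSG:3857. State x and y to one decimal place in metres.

x -9025973.6 m, y 5146998.8 m

Web Mercator is spherical with R = a = 6378137 m.
x = R·λ = 6378137 × -1.415142628 = -9025973.557 m.
y = R·ln tan(π/4 + φ/2) = 6378137 × 0.806975270 = 5146998.829 m.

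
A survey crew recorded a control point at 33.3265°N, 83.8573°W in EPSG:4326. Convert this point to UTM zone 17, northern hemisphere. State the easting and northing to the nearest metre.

Zone 17 central meridian λ₀ = 6×17 − 183 = -81°; Δλ = -2.8573°.
Transverse Mercator on WGS84 with k₀ = 0.9996 gives E = 234026.353 m, N = 3691129.203 m.

E 234026 m, N 3691129 m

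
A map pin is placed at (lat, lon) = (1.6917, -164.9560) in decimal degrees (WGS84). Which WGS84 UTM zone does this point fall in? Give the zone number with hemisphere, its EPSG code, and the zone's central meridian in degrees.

Zone 3N (EPSG:32603), central meridian -165°

UTM zone = ⌊(λ + 180)/6⌋ + 1; -164.9560° ∈ [-168°, -162°) → zone 3.
Hemisphere: N (φ ≥ 0).
Central meridian λ₀ = 6×3 − 183 = -165°.
EPSG code: 32603.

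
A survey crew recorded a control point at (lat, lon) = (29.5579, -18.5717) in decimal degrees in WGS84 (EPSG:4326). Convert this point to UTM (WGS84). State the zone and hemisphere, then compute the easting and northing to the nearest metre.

Zone 27N: E 735271 m, N 3272259 m

Longitude -18.5717° lies in the 6° band [-24°, -18°), giving zone 27; latitude is north of the equator, so 27N.
Zone 27 central meridian λ₀ = 6×27 − 183 = -21°; Δλ = +2.4283°.
Transverse Mercator on WGS84 with k₀ = 0.9996 gives E = 735271.457 m, N = 3272259.087 m.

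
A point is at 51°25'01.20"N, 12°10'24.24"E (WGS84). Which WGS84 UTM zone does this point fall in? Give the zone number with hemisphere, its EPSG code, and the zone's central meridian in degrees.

Zone 33N (EPSG:32633), central meridian 15°

UTM zone = ⌊(λ + 180)/6⌋ + 1; 12.1734° ∈ [12°, 18°) → zone 33.
Hemisphere: N (φ ≥ 0).
Central meridian λ₀ = 6×33 − 183 = 15°.
EPSG code: 32633.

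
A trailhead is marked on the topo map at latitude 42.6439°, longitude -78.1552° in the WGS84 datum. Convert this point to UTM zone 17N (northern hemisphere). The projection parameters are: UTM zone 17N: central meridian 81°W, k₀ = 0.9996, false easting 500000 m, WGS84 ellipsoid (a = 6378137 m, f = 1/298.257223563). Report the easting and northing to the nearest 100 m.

E 733200 m, N 4725200 m

Zone 17 central meridian λ₀ = 6×17 − 183 = -81°; Δλ = +2.8448°.
Transverse Mercator on WGS84 with k₀ = 0.9996 gives E = 733217.521 m, N = 4725195.632 m.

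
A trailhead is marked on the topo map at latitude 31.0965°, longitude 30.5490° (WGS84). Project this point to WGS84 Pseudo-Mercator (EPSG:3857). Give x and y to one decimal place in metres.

Web Mercator is spherical with R = a = 6378137 m.
x = R·λ = 6378137 × 0.533180633 = 3400699.124 m.
y = R·ln tan(π/4 + φ/2) = 6378137 × 0.571528623 = 3645287.857 m.

x 3400699.1 m, y 3645287.9 m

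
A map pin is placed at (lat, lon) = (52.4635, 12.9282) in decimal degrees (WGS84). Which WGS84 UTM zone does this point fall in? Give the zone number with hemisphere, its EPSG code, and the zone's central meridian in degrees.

UTM zone = ⌊(λ + 180)/6⌋ + 1; 12.9282° ∈ [12°, 18°) → zone 33.
Hemisphere: N (φ ≥ 0).
Central meridian λ₀ = 6×33 − 183 = 15°.
EPSG code: 32633.

Zone 33N (EPSG:32633), central meridian 15°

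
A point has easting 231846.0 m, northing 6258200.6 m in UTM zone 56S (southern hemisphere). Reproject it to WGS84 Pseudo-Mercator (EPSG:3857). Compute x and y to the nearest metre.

x 16709512 m, y -3999621 m

Unproject from UTM 56S (λ₀ = 153°) → φ = -33.78240027°, λ = 150.10409972°.
Web Mercator (R = 6378137 m): x = 16709511.947 m, y = -3999620.989 m.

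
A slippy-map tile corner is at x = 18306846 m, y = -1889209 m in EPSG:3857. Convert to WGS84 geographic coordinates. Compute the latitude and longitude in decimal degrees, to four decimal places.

R = 6378137 m. λ = x/R = 164.45319566°.
φ = 2·arctan(exp(y/R)) − 90° = 2·arctan(0.74364) − 90° = -16.72820235°.

lat -16.7282°, lon 164.4532°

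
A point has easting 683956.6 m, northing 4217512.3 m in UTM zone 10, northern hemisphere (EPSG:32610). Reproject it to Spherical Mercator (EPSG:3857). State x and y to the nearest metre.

x -13458794 m, y 4591681 m

Unproject from UTM 10N (λ₀ = -123°) → φ = 38.08669993°, λ = -120.90239961°.
Web Mercator (R = 6378137 m): x = -13458793.560 m, y = 4591680.856 m.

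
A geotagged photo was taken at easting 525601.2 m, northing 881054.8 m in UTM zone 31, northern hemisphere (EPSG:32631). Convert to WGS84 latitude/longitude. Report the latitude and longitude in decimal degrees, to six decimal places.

lat 7.970600°, lon 3.232300°

Zone 31N: λ₀ = 3°, k₀ = 0.9996, false easting 500000 m.
Meridian distance M = (N − FN)/k₀ = 881407.4 m.
Inverse transverse Mercator on WGS84 gives φ = 7.97059969°, λ = 3.23230027°.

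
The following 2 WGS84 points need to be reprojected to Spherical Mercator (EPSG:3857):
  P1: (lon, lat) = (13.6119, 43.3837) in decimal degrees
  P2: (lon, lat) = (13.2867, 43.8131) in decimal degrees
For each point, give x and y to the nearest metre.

P1: x 1515270 m, y 5370558 m; P2: x 1479069 m, y 5436564 m

Web Mercator: x = R·λ, y = R·ln tan(π/4+φ/2), R = 6378137 m.
P1 (43.3837°, 13.6119°) → (1515269.777, 5370558.463) m.
P2 (43.8131°, 13.2867°) → (1479068.678, 5436564.387) m.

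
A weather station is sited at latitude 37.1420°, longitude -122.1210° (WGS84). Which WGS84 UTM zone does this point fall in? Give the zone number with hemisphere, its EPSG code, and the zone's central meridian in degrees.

Zone 10N (EPSG:32610), central meridian -123°

UTM zone = ⌊(λ + 180)/6⌋ + 1; -122.1210° ∈ [-126°, -120°) → zone 10.
Hemisphere: N (φ ≥ 0).
Central meridian λ₀ = 6×10 − 183 = -123°.
EPSG code: 32610.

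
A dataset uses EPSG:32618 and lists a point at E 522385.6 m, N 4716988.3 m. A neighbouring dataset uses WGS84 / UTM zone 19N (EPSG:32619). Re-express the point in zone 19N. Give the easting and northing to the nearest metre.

E 30149 m, N 4732876 m

UTM 18N → geographic: φ = 42.60499977°, λ = -74.72709988°.
UTM 19N (λ₀ = -69°) forward: E = 30148.716 m, N = 4732876.204 m.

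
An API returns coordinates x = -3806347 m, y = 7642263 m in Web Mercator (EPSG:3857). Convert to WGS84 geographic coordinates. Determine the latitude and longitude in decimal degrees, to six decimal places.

R = 6378137 m. λ = x/R = -34.19299687°.
φ = 2·arctan(exp(y/R)) − 90° = 2·arctan(3.31414) − 90° = 56.41890103°.

lat 56.418901°, lon -34.192997°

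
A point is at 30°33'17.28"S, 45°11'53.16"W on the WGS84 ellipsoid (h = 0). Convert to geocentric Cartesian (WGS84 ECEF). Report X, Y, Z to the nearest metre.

X 3873678 m, Y -3900557 m, Z -3223488 m

WGS84: a = 6378137 m, e² = 0.006694380; N(φ) = a/√(1−e²sin²φ) = 6383661.395 m.
X = (N+h)·cosφ·cosλ = 3873677.978 m; Y = (N+h)·cosφ·sinλ = -3900557.483 m; Z = (N(1−e²)+h)·sinφ = -3223487.643 m.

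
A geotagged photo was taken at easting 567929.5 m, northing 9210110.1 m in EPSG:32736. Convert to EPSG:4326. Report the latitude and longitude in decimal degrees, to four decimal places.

lat -7.1456°, lon 33.6152°

Zone 36S: λ₀ = 33°, k₀ = 0.9996, false easting 500000 m, false northing 10000000 m.
Meridian distance M = (N − FN)/k₀ = -790206.0 m.
Inverse transverse Mercator on WGS84 gives φ = -7.14560040°, λ = 33.61520031°.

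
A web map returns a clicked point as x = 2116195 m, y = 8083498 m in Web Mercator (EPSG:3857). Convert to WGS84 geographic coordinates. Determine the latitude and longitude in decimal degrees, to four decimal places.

R = 6378137 m. λ = x/R = 19.01010313°.
φ = 2·arctan(exp(y/R)) − 90° = 2·arctan(3.55152) − 90° = 58.54880096°.

lat 58.5488°, lon 19.0101°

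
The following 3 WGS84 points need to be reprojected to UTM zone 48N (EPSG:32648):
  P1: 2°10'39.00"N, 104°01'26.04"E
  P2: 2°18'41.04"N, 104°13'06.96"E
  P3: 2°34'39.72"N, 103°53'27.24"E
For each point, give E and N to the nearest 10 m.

UTM zone 48N: λ₀ = 105°, k₀ = 0.9996.
P1 (2.1775°, 104.0239°) → (391457.143, 240715.471) m.
P2 (2.3114°, 104.2186°) → (413117.312, 255504.435) m.
P3 (2.5777°, 103.8909°) → (376701.260, 284968.905) m.

P1: E 391460 m, N 240720 m; P2: E 413120 m, N 255500 m; P3: E 376700 m, N 284970 m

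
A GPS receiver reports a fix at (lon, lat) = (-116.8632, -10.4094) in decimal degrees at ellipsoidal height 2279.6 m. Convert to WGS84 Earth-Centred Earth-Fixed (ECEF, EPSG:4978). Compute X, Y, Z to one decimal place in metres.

X -2835926.5 m, Y -5598826.2 m, Z -1145227.4 m

WGS84: a = 6378137 m, e² = 0.006694380; N(φ) = a/√(1−e²sin²φ) = 6378834.057 m.
X = (N+h)·cosφ·cosλ = -2835926.549 m; Y = (N+h)·cosφ·sinλ = -5598826.204 m; Z = (N(1−e²)+h)·sinφ = -1145227.380 m.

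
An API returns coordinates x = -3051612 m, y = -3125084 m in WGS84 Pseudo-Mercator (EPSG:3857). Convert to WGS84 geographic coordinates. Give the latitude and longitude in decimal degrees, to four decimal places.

R = 6378137 m. λ = x/R = -27.41309701°.
φ = 2·arctan(exp(y/R)) − 90° = 2·arctan(0.61265) − 90° = -27.01290379°.

lat -27.0129°, lon -27.4131°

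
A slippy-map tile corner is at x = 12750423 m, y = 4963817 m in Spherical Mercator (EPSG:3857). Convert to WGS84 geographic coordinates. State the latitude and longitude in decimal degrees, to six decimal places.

R = 6378137 m. λ = x/R = 114.53899860°.
φ = 2·arctan(exp(y/R)) − 90° = 2·arctan(2.17767) − 90° = 40.67019815°.

lat 40.670198°, lon 114.538999°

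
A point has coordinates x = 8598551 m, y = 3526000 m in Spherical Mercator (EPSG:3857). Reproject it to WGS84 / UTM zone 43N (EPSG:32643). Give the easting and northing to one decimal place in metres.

E 715893.3 m, N 3340245.5 m

Web Mercator inverse (R = 6378137 m) → φ = 30.17450023°, λ = 77.24209785°.
UTM 43N forward: E = 715893.278 m, N = 3340245.547 m.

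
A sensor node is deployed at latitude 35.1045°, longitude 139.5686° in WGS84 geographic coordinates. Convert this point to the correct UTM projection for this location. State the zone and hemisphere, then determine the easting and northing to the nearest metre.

Longitude 139.5686° lies in the 6° band [138°, 144°), giving zone 54; latitude is north of the equator, so 54N.
Zone 54 central meridian λ₀ = 6×54 − 183 = 141°; Δλ = -1.4314°.
Transverse Mercator on WGS84 with k₀ = 0.9996 gives E = 369544.024 m, N = 3885569.047 m.

Zone 54N: E 369544 m, N 3885569 m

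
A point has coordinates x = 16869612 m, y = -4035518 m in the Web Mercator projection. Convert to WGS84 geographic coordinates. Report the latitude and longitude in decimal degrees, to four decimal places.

lat -34.0500°, lon 151.5423°

R = 6378137 m. λ = x/R = 151.54230297°.
φ = 2·arctan(exp(y/R)) − 90° = 2·arctan(0.53115) − 90° = -34.05000162°.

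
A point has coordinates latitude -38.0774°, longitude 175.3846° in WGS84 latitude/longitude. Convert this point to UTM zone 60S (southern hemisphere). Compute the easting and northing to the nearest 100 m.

E 358300 m, N 5784400 m

Zone 60 central meridian λ₀ = 6×60 − 183 = 177°; Δλ = -1.6154°.
Transverse Mercator on WGS84 with k₀ = 0.9996 gives E = 358316.853 m, N = 5784365.256 m.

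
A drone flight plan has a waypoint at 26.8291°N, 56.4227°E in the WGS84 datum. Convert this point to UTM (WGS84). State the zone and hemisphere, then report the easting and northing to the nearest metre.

Longitude 56.4227° lies in the 6° band [54°, 60°), giving zone 40; latitude is north of the equator, so 40N.
Zone 40 central meridian λ₀ = 6×40 − 183 = 57°; Δλ = -0.5773°.
Transverse Mercator on WGS84 with k₀ = 0.9996 gives E = 442636.161 m, N = 2967637.159 m.

Zone 40N: E 442636 m, N 2967637 m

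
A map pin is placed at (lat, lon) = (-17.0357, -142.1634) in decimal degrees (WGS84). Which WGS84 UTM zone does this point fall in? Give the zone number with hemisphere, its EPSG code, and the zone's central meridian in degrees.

UTM zone = ⌊(λ + 180)/6⌋ + 1; -142.1634° ∈ [-144°, -138°) → zone 7.
Hemisphere: S (φ < 0).
Central meridian λ₀ = 6×7 − 183 = -141°.
EPSG code: 32707.

Zone 7S (EPSG:32707), central meridian -141°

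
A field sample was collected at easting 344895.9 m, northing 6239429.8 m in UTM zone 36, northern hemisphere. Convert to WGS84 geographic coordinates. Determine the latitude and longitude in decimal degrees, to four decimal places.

lat 56.2743°, lon 30.4950°

Zone 36N: λ₀ = 33°, k₀ = 0.9996, false easting 500000 m.
Meridian distance M = (N − FN)/k₀ = 6241926.6 m.
Inverse transverse Mercator on WGS84 gives φ = 56.27429967°, λ = 30.49499984°.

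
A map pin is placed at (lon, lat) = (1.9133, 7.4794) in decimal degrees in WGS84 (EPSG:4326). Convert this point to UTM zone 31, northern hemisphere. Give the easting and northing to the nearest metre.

E 380093 m, N 826893 m

Zone 31 central meridian λ₀ = 6×31 − 183 = 3°; Δλ = -1.0867°.
Transverse Mercator on WGS84 with k₀ = 0.9996 gives E = 380092.547 m, N = 826893.455 m.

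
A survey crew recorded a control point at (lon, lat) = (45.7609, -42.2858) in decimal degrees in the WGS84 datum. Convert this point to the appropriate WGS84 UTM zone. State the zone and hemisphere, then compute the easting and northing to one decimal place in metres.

Zone 38S: E 562733.3 m, N 5318210.7 m

Longitude 45.7609° lies in the 6° band [42°, 48°), giving zone 38; latitude is south of the equator, so 38S.
Zone 38 central meridian λ₀ = 6×38 − 183 = 45°; Δλ = +0.7609°.
Transverse Mercator on WGS84 with k₀ = 0.9996 gives E = 562733.342 m, N = 5318210.656 m.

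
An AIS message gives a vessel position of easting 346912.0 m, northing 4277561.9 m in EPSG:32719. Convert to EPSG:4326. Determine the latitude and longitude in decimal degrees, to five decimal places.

lat -51.63210°, lon -71.21200°

Zone 19S: λ₀ = -69°, k₀ = 0.9996, false easting 500000 m, false northing 10000000 m.
Meridian distance M = (N − FN)/k₀ = -5724728.0 m.
Inverse transverse Mercator on WGS84 gives φ = -51.63210041°, λ = -71.21200013°.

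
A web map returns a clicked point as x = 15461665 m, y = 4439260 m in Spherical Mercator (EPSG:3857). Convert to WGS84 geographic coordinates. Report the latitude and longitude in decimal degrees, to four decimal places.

R = 6378137 m. λ = x/R = 138.89449987°.
φ = 2·arctan(exp(y/R)) − 90° = 2·arctan(2.00574) − 90° = 37.00109918°.

lat 37.0011°, lon 138.8945°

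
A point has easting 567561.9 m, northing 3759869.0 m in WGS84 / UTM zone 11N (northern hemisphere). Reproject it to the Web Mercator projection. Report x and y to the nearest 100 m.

x -12943000 m, y 4025700 m

Unproject from UTM 11N (λ₀ = -117°) → φ = 33.97720030°, λ = -116.26860042°.
Web Mercator (R = 6378137 m): x = -12942961.394 m, y = 4025740.994 m.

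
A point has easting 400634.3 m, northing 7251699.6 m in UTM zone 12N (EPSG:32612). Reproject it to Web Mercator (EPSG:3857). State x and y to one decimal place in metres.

Unproject from UTM 12N (λ₀ = -111°) → φ = 65.37290011°, λ = -113.13729980°.
Web Mercator (R = 6378137 m): x = -12594386.604 m, y = 9707287.635 m.

x -12594386.6 m, y 9707287.6 m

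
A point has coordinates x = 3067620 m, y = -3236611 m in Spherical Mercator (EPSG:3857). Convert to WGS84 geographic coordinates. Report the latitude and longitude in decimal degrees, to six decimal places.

R = 6378137 m. λ = x/R = 27.55689932°.
φ = 2·arctan(exp(y/R)) − 90° = 2·arctan(0.60203) − 90° = -27.90189806°.

lat -27.901898°, lon 27.556899°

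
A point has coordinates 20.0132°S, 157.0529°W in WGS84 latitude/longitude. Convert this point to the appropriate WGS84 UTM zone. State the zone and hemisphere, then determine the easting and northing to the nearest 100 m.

Longitude -157.0529° lies in the 6° band [-162°, -156°), giving zone 4; latitude is south of the equator, so 4S.
Zone 4 central meridian λ₀ = 6×4 − 183 = -159°; Δλ = +1.9471°.
Transverse Mercator on WGS84 with k₀ = 0.9996 gives E = 703690.083 m, N = 7785873.168 m.

Zone 4S: E 703700 m, N 7785900 m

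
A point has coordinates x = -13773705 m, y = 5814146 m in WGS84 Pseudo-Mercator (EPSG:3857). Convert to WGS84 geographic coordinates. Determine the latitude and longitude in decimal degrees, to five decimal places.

R = 6378137 m. λ = x/R = -123.73129720°.
φ = 2·arctan(exp(y/R)) − 90° = 2·arctan(2.48824) − 90° = 46.21049752°.

lat 46.21050°, lon -123.73130°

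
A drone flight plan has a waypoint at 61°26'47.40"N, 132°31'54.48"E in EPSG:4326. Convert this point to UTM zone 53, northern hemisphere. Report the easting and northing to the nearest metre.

Zone 53 central meridian λ₀ = 6×53 − 183 = 135°; Δλ = -2.4682°.
Transverse Mercator on WGS84 with k₀ = 0.9996 gives E = 368405.334 m, N = 6815012.445 m.

E 368405 m, N 6815012 m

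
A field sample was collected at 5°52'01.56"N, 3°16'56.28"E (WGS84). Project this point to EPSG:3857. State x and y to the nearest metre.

Web Mercator is spherical with R = a = 6378137 m.
x = R·λ = 6378137 × 0.057286942 = 365383.965 m.
y = R·ln tan(π/4 + φ/2) = 6378137 × 0.102579641 = 654267.005 m.

x 365384 m, y 654267 m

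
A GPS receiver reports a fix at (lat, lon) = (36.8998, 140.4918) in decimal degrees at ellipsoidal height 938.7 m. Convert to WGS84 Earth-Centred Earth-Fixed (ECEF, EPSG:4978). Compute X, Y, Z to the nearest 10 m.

WGS84: a = 6378137 m, e² = 0.006694380; N(φ) = a/√(1−e²sin²φ) = 6385847.237 m.
X = (N+h)·cosφ·cosλ = -3940552.105 m; Y = (N+h)·cosφ·sinλ = 3249287.780 m; Z = (N(1−e²)+h)·sinφ = 3809070.205 m.

X -3940550 m, Y 3249290 m, Z 3809070 m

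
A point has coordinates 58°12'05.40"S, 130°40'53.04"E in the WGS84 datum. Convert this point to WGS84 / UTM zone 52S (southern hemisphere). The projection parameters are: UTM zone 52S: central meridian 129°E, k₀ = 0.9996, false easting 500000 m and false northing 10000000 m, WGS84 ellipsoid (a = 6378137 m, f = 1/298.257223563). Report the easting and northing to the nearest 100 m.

Zone 52 central meridian λ₀ = 6×52 − 183 = 129°; Δλ = +1.6814°.
Transverse Mercator on WGS84 with k₀ = 0.9996 gives E = 598821.000 m, N = 3547623.363 m.

E 598800 m, N 3547600 m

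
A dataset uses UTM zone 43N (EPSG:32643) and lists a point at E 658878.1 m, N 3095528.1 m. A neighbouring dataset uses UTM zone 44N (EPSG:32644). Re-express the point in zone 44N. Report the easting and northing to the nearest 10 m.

E 68560 m, N 3102230 m

UTM 43N → geographic: φ = 27.97539984°, λ = 76.61539969°.
UTM 44N (λ₀ = 81°) forward: E = 68559.801 m, N = 3102230.928 m.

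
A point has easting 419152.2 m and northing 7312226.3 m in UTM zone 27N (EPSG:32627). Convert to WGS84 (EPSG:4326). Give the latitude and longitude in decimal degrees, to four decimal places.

lat 65.9208°, lon -22.7760°

Zone 27N: λ₀ = -21°, k₀ = 0.9996, false easting 500000 m.
Meridian distance M = (N − FN)/k₀ = 7315152.4 m.
Inverse transverse Mercator on WGS84 gives φ = 65.92079962°, λ = -22.77599975°.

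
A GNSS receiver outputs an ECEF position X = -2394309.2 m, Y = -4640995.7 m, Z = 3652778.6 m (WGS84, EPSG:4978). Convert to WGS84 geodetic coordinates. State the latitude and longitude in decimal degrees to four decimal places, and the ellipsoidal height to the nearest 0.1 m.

lat 35.1525°, lon -117.2894°, h 1851.0 m

λ = atan2(Y, X) = -117.28939935°; p = √(X²+Y²) = 5222217.7 m.
Bowring's method on WGS84 (a = 6378137 m, b = 6356752.314 m) gives φ = 35.15249962°, h = 1850.977 m.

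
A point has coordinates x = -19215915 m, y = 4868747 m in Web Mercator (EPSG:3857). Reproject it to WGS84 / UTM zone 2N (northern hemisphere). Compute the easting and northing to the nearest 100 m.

Web Mercator inverse (R = 6378137 m) → φ = 40.01929794°, λ = -172.61950143°.
UTM 2N forward: E = 361795.544 m, N = 4431155.296 m.

E 361800 m, N 4431200 m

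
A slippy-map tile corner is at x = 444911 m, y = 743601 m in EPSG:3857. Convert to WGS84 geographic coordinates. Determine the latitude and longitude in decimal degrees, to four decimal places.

lat 6.6648°, lon 3.9967°

R = 6378137 m. λ = x/R = 3.99670351°.
φ = 2·arctan(exp(y/R)) − 90° = 2·arctan(1.12365) − 90° = 6.66480019°.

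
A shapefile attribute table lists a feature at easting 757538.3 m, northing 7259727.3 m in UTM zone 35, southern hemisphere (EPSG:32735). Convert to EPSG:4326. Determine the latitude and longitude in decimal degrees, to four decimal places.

lat -24.7555°, lon 29.5466°

Zone 35S: λ₀ = 27°, k₀ = 0.9996, false easting 500000 m, false northing 10000000 m.
Meridian distance M = (N − FN)/k₀ = -2741369.2 m.
Inverse transverse Mercator on WGS84 gives φ = -24.75549959°, λ = 29.54659987°.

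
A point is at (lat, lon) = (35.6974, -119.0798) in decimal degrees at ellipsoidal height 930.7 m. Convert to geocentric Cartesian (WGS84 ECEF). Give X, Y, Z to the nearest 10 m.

X -2520740 m, Y -4532640 m, Z 3701520 m

WGS84: a = 6378137 m, e² = 0.006694380; N(φ) = a/√(1−e²sin²φ) = 6385418.244 m.
X = (N+h)·cosφ·cosλ = -2520740.660 m; Y = (N+h)·cosφ·sinλ = -4532636.867 m; Z = (N(1−e²)+h)·sinφ = 3701519.731 m.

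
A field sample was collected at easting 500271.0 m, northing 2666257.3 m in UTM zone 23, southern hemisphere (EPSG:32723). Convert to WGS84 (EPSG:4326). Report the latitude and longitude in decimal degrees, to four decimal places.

Zone 23S: λ₀ = -45°, k₀ = 0.9996, false easting 500000 m, false northing 10000000 m.
Meridian distance M = (N − FN)/k₀ = -7336677.4 m.
Inverse transverse Mercator on WGS84 gives φ = -66.12409993°, λ = -44.99399990°.

lat -66.1241°, lon -44.9940°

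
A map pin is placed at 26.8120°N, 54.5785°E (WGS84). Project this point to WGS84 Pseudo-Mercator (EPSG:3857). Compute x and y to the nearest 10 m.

Web Mercator is spherical with R = a = 6378137 m.
x = R·λ = 6378137 × 0.952574526 = 6075650.828 m.
y = R·ln tan(π/4 + φ/2) = 6378137 × 0.486035845 = 3100003.204 m.

x 6075650 m, y 3100000 m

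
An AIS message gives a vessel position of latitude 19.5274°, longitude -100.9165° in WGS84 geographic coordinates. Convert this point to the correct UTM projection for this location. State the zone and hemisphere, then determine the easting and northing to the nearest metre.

Zone 14N: E 298903 m, N 2160309 m

Longitude -100.9165° lies in the 6° band [-102°, -96°), giving zone 14; latitude is north of the equator, so 14N.
Zone 14 central meridian λ₀ = 6×14 − 183 = -99°; Δλ = -1.9165°.
Transverse Mercator on WGS84 with k₀ = 0.9996 gives E = 298903.259 m, N = 2160309.265 m.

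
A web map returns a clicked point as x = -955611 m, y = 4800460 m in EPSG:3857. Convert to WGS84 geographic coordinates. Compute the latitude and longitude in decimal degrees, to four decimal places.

lat 39.5479°, lon -8.5844°

R = 6378137 m. λ = x/R = -8.58439967°.
φ = 2·arctan(exp(y/R)) − 90° = 2·arctan(2.12260) − 90° = 39.54789860°.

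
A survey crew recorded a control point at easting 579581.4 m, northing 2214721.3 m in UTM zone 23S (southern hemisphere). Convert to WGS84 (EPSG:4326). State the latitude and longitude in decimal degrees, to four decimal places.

lat -70.1617°, lon -42.8985°

Zone 23S: λ₀ = -45°, k₀ = 0.9996, false easting 500000 m, false northing 10000000 m.
Meridian distance M = (N − FN)/k₀ = -7788394.1 m.
Inverse transverse Mercator on WGS84 gives φ = -70.16170010°, λ = -42.89849872°.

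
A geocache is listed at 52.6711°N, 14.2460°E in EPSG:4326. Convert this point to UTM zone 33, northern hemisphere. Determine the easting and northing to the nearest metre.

E 449015 m, N 5835951 m

Zone 33 central meridian λ₀ = 6×33 − 183 = 15°; Δλ = -0.7540°.
Transverse Mercator on WGS84 with k₀ = 0.9996 gives E = 449015.483 m, N = 5835950.897 m.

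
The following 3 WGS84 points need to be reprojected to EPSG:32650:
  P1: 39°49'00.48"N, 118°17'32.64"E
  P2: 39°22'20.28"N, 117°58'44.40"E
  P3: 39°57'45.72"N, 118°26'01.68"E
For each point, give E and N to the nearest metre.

P1: E 610615 m, N 4408223 m; P2: E 584328 m, N 4358549 m; P3: E 622458 m, N 4424602 m

UTM zone 50N: λ₀ = 117°, k₀ = 0.9996.
P1 (39.8168°, 118.2924°) → (610614.835, 4408223.057) m.
P2 (39.3723°, 117.9790°) → (584328.086, 4358549.483) m.
P3 (39.9627°, 118.4338°) → (622457.568, 4424601.538) m.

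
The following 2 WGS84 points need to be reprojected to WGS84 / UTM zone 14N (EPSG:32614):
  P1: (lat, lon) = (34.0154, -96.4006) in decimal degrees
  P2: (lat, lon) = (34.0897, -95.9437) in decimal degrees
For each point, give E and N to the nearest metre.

UTM zone 14N: λ₀ = -99°, k₀ = 0.9996.
P1 (34.0154°, -96.4006°) → (740036.678, 3766910.774) m.
P2 (34.0897°, -95.9437°) → (781995.760, 3776319.750) m.

P1: E 740037 m, N 3766911 m; P2: E 781996 m, N 3776320 m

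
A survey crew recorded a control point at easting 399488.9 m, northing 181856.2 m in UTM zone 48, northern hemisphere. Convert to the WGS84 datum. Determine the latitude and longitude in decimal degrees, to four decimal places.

Zone 48N: λ₀ = 105°, k₀ = 0.9996, false easting 500000 m.
Meridian distance M = (N − FN)/k₀ = 181929.0 m.
Inverse transverse Mercator on WGS84 gives φ = 1.64509968°, λ = 104.09639981°.

lat 1.6451°, lon 104.0964°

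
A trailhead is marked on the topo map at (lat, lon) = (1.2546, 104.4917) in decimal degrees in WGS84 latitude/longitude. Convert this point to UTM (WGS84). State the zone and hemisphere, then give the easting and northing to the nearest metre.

Zone 48N: E 443452 m, N 138677 m

Longitude 104.4917° lies in the 6° band [102°, 108°), giving zone 48; latitude is north of the equator, so 48N.
Zone 48 central meridian λ₀ = 6×48 − 183 = 105°; Δλ = -0.5083°.
Transverse Mercator on WGS84 with k₀ = 0.9996 gives E = 443451.659 m, N = 138676.711 m.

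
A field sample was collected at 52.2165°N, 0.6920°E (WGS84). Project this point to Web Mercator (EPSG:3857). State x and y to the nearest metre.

Web Mercator is spherical with R = a = 6378137 m.
x = R·λ = 6378137 × 0.012077678 = 77033.088 m.
y = R·ln tan(π/4 + φ/2) = 6378137 × 1.072314140 = 6839366.495 m.

x 77033 m, y 6839366 m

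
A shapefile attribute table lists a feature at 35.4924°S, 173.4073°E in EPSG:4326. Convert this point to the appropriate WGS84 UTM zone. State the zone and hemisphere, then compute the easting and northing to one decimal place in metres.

Longitude 173.4073° lies in the 6° band [168°, 174°), giving zone 59; latitude is south of the equator, so 59S.
Zone 59 central meridian λ₀ = 6×59 − 183 = 171°; Δλ = +2.4073°.
Transverse Mercator on WGS84 with k₀ = 0.9996 gives E = 718367.173 m, N = 6069685.093 m.

Zone 59S: E 718367.2 m, N 6069685.1 m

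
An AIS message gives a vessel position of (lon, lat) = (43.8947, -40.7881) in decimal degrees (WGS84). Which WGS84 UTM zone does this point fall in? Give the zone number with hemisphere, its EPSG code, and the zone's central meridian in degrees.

UTM zone = ⌊(λ + 180)/6⌋ + 1; 43.8947° ∈ [42°, 48°) → zone 38.
Hemisphere: S (φ < 0).
Central meridian λ₀ = 6×38 − 183 = 45°.
EPSG code: 32738.

Zone 38S (EPSG:32738), central meridian 45°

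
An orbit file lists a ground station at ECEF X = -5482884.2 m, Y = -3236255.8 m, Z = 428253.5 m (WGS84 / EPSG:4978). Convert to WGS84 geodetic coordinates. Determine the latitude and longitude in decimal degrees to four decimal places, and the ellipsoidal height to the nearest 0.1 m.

λ = atan2(Y, X) = -149.44889967°; p = √(X²+Y²) = 6366739.4 m.
Bowring's method on WGS84 (a = 6378137 m, b = 6356752.314 m) gives φ = 3.87400028°, h = 3086.021 m.

lat 3.8740°, lon -149.4489°, h 3086.0 m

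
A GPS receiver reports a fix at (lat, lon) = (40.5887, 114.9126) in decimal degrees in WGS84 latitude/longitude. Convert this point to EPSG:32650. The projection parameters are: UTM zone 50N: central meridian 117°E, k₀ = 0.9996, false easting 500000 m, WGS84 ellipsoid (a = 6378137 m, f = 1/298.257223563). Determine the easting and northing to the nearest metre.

E 323354 m, N 4495195 m

Zone 50 central meridian λ₀ = 6×50 − 183 = 117°; Δλ = -2.0874°.
Transverse Mercator on WGS84 with k₀ = 0.9996 gives E = 323353.643 m, N = 4495194.569 m.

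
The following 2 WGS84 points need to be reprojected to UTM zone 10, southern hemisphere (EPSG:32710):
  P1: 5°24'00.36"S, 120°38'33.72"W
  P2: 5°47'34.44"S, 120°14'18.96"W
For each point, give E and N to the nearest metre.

P1: E 761225 m, N 9402603 m; P2: E 805833 m, N 9358944 m

UTM zone 10S: λ₀ = -123°, k₀ = 0.9996.
P1 (-5.4001°, -120.6427°) → (761224.924, 9402603.043) m.
P2 (-5.7929°, -120.2386°) → (805832.714, 9358944.331) m.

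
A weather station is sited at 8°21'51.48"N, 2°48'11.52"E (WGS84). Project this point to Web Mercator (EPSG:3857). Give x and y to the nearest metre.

x 312051 m, y 934435 m

Web Mercator is spherical with R = a = 6378137 m.
x = R·λ = 6378137 × 0.048925070 = 312050.797 m.
y = R·ln tan(π/4 + φ/2) = 6378137 × 0.146505879 = 934434.570 m.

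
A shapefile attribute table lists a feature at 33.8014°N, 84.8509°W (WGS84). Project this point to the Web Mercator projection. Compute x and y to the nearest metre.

Web Mercator is spherical with R = a = 6378137 m.
x = R·λ = 6378137 × -1.480927578 = -9445558.981 m.
y = R·ln tan(π/4 + φ/2) = 6378137 × 0.627481970 = 4002165.970 m.

x -9445559 m, y 4002166 m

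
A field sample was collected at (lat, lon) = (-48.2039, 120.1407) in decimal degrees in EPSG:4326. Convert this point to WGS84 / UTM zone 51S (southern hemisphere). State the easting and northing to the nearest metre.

Zone 51 central meridian λ₀ = 6×51 − 183 = 123°; Δλ = -2.8593°.
Transverse Mercator on WGS84 with k₀ = 0.9996 gives E = 287560.664 m, N = 4657083.311 m.

E 287561 m, N 4657083 m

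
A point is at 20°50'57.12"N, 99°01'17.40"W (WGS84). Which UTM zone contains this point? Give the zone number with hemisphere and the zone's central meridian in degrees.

Zone 14N, central meridian -99°

UTM zone = ⌊(λ + 180)/6⌋ + 1; -99.0215° ∈ [-102°, -96°) → zone 14.
Hemisphere: N (φ ≥ 0).
Central meridian λ₀ = 6×14 − 183 = -99°.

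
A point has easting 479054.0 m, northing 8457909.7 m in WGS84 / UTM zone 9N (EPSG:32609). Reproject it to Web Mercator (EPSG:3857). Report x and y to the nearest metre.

x -14447801 m, y 13470820 m

Unproject from UTM 9N (λ₀ = -129°) → φ = 76.20240015°, λ = -129.78680150°.
Web Mercator (R = 6378137 m): x = -14447800.655 m, y = 13470819.755 m.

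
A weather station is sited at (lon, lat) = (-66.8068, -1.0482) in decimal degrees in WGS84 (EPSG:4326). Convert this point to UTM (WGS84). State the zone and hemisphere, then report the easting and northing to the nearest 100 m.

Longitude -66.8068° lies in the 6° band [-72°, -66°), giving zone 19; latitude is south of the equator, so 19S.
Zone 19 central meridian λ₀ = 6×19 − 183 = -69°; Δλ = +2.1932°.
Transverse Mercator on WGS84 with k₀ = 0.9996 gives E = 744067.655 m, N = 9884056.790 m.

Zone 19S: E 744100 m, N 9884100 m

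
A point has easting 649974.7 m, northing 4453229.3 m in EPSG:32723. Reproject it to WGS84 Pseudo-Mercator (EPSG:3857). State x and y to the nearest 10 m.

Unproject from UTM 23S (λ₀ = -45°) → φ = -50.05430036°, λ = -42.90489959°.
Web Mercator (R = 6378137 m): x = -4776151.575 m, y = -6455685.023 m.

x -4776150 m, y -6455690 m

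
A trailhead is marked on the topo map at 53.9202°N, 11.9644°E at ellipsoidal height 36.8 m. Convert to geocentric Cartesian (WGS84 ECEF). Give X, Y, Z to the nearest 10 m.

WGS84: a = 6378137 m, e² = 0.006694380; N(φ) = a/√(1−e²sin²φ) = 6392127.602 m.
X = (N+h)·cosφ·cosλ = 3682642.867 m; Y = (N+h)·cosφ·sinλ = 780378.678 m; Z = (N(1−e²)+h)·sinφ = 5131547.815 m.

X 3682640 m, Y 780380 m, Z 5131550 m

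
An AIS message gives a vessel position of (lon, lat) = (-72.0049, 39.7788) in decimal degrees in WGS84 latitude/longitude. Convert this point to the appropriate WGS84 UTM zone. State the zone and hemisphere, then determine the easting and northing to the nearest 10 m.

Zone 18N: E 756510 m, N 4407500 m

Longitude -72.0049° lies in the 6° band [-78°, -72°), giving zone 18; latitude is north of the equator, so 18N.
Zone 18 central meridian λ₀ = 6×18 − 183 = -75°; Δλ = +2.9951°.
Transverse Mercator on WGS84 with k₀ = 0.9996 gives E = 756505.274 m, N = 4407498.397 m.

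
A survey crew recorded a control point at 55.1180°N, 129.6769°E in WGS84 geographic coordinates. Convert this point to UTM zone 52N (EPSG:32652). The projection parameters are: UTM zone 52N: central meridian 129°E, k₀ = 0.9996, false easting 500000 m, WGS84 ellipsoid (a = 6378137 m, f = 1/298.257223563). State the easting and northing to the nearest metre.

Zone 52 central meridian λ₀ = 6×52 − 183 = 129°; Δλ = +0.6769°.
Transverse Mercator on WGS84 with k₀ = 0.9996 gives E = 543172.784 m, N = 6108131.680 m.

E 543173 m, N 6108132 m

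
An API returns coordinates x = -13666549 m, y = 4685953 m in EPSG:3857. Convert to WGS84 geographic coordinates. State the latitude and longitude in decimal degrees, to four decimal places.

R = 6378137 m. λ = x/R = -122.76869848°.
φ = 2·arctan(exp(y/R)) − 90° = 2·arctan(2.08484) − 90° = 38.75020162°.

lat 38.7502°, lon -122.7687°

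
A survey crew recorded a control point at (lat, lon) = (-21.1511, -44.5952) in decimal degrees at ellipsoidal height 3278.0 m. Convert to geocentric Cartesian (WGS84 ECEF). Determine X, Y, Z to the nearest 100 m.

WGS84: a = 6378137 m, e² = 0.006694380; N(φ) = a/√(1−e²sin²φ) = 6380918.381 m.
X = (N+h)·cosφ·cosλ = 4239829.100 m; Y = (N+h)·cosφ·sinλ = -4180338.842 m; Z = (N(1−e²)+h)·sinφ = -2288188.218 m.

X 4239800 m, Y -4180300 m, Z -2288200 m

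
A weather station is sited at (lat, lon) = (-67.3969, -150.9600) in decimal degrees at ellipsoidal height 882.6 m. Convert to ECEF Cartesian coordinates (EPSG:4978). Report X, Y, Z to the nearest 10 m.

WGS84: a = 6378137 m, e² = 0.006694380; N(φ) = a/√(1−e²sin²φ) = 6396410.390 m.
X = (N+h)·cosφ·cosλ = -2149655.379 m; Y = (N+h)·cosφ·sinλ = -1193536.053 m; Z = (N(1−e²)+h)·sinφ = -5866382.254 m.

X -2149660 m, Y -1193540 m, Z -5866380 m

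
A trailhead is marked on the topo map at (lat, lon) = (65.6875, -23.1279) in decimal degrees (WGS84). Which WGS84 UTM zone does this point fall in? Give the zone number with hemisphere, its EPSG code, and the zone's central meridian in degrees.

UTM zone = ⌊(λ + 180)/6⌋ + 1; -23.1279° ∈ [-24°, -18°) → zone 27.
Hemisphere: N (φ ≥ 0).
Central meridian λ₀ = 6×27 − 183 = -21°.
EPSG code: 32627.

Zone 27N (EPSG:32627), central meridian -21°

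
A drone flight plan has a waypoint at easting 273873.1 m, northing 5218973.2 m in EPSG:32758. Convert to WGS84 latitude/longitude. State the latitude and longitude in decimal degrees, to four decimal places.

Zone 58S: λ₀ = 165°, k₀ = 0.9996, false easting 500000 m, false northing 10000000 m.
Meridian distance M = (N − FN)/k₀ = -4782940.0 m.
Inverse transverse Mercator on WGS84 gives φ = -43.14819979°, λ = 162.21910032°.

lat -43.1482°, lon 162.2191°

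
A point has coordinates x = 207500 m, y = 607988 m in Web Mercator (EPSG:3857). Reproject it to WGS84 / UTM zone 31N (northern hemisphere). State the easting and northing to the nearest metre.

Web Mercator inverse (R = 6378137 m) → φ = 5.45339655°, λ = 1.86400421°.
UTM 31N forward: E = 374152.299 m, N = 602900.994 m.

E 374152 m, N 602901 m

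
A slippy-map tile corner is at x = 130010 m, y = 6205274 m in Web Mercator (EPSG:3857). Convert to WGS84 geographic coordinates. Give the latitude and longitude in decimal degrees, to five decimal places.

R = 6378137 m. λ = x/R = 1.16789970°.
φ = 2·arctan(exp(y/R)) − 90° = 2·arctan(2.64560) − 90° = 48.58819863°.

lat 48.58820°, lon 1.16790°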